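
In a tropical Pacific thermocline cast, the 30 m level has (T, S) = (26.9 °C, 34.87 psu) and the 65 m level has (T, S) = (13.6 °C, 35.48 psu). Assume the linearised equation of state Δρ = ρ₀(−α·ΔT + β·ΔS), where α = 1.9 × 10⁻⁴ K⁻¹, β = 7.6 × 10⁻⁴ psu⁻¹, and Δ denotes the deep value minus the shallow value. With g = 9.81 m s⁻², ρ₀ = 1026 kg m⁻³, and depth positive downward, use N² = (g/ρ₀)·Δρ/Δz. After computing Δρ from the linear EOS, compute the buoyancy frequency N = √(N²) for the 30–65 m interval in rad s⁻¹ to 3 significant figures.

ΔT = -13.3 K, ΔS = +0.61 psu (deep − shallow).
Δρ/ρ₀ = −αΔT + βΔS = 2.527 × 10⁻³ + 4.636 × 10⁻⁴ = 2.9906 × 10⁻³, so Δρ ≈ 3.068 kg m⁻³.
N² = (g/ρ₀)·Δρ/Δz = g·(Δρ/ρ₀)/Δz = 9.81 × 2.9906 × 10⁻³ / 35 = 8.3822 × 10⁻⁴ s⁻².
N = √(8.3822 × 10⁻⁴) = 0.028952 rad s⁻¹ ≈ 0.0290 rad s⁻¹.

0.0290 rad s⁻¹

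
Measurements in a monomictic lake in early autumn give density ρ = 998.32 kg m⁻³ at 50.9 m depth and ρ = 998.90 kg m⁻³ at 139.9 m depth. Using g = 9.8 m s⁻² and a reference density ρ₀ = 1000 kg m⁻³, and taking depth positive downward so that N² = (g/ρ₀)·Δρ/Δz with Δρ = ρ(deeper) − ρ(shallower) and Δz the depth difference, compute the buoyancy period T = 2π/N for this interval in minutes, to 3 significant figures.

13.1 min

Δρ = 998.90 − 998.32 = 0.58 kg m⁻³ over Δz = 139.9 − 50.9 = 89 m.
N² = (9.8/1000) × (0.58/89) = 6.3865 × 10⁻⁵ s⁻².
N = √(6.3865 × 10⁻⁵) = 7.9916 × 10⁻³ rad s⁻¹, so T = 2π/N = 786.22 s = 13.104 min ≈ 13.1 min.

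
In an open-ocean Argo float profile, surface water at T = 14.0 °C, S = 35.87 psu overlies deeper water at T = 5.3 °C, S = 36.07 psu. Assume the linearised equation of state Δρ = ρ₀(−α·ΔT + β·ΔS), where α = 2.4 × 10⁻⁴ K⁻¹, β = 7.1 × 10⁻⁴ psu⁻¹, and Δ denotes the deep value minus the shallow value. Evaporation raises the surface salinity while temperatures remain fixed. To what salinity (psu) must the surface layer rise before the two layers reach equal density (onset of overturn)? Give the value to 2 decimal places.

Neutral buoyancy requires −α(T_deep − T_surf) + β(S_deep − S_surf′) = 0.
S_surf′ = S_deep − (α/β)·ΔT = 36.07 − (2.4 × 10⁻⁴/7.1 × 10⁻⁴)·(-8.7) = 39.0108 psu.
Increase required: 39.0108 − 35.87 = 3.1408 psu.

39.01 psu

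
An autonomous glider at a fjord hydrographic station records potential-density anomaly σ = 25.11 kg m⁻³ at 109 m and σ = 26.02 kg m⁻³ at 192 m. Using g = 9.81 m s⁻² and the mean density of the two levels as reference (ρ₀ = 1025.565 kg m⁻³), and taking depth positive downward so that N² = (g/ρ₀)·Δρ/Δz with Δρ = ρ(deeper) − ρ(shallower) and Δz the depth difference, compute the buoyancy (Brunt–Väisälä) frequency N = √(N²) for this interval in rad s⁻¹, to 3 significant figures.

0.0102 rad s⁻¹

Δρ = 1026.02 − 1025.11 = 0.91 kg m⁻³ over Δz = 192 − 109 = 83 m.
N² = (9.81/1025.565) × (0.91/83) = 1.0487 × 10⁻⁴ s⁻².
N = √(1.0487 × 10⁻⁴) = 0.010241 rad s⁻¹ ≈ 0.0102 rad s⁻¹.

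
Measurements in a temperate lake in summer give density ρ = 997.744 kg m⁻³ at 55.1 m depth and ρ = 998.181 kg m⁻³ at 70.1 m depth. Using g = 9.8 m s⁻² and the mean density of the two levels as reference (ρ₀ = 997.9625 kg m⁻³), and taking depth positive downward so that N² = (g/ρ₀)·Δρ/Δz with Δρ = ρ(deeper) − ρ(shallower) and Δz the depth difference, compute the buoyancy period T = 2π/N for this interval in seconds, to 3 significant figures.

371 s

Δρ = 998.181 − 997.744 = 0.437 kg m⁻³ over Δz = 70.1 − 55.1 = 15 m.
N² = (9.8/997.9625) × (0.437/15) = 2.8609 × 10⁻⁴ s⁻².
N = √(2.8609 × 10⁻⁴) = 0.016914 rad s⁻¹, so T = 2π/N = 371.48 s ≈ 371 s.
A positive N² confirms static stability across the interval.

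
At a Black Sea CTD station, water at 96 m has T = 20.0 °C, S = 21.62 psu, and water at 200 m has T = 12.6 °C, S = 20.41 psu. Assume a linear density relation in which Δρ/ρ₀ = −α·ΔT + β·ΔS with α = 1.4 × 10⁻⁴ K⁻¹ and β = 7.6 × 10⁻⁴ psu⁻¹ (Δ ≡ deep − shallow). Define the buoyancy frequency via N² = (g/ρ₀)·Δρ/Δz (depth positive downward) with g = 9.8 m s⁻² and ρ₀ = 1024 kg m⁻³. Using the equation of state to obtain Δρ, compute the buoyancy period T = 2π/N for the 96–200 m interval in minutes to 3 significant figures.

ΔT = -7.4 K, ΔS = -1.21 psu (deep − shallow).
Δρ/ρ₀ = −αΔT + βΔS = 1.036 × 10⁻³ − 9.196 × 10⁻⁴ = 1.164 × 10⁻⁴, so Δρ ≈ 0.1192 kg m⁻³.
N² = (g/ρ₀)·Δρ/Δz = g·(Δρ/ρ₀)/Δz = 9.8 × 1.164 × 10⁻⁴ / 104 = 1.0968 × 10⁻⁵ s⁻².
N = √(1.0968 × 10⁻⁵) = 3.3118 × 10⁻³ rad s⁻¹ → T = 2π/N = 1.8972 × 10³ s = 31.620 min ≈ 31.6 min.

31.6 min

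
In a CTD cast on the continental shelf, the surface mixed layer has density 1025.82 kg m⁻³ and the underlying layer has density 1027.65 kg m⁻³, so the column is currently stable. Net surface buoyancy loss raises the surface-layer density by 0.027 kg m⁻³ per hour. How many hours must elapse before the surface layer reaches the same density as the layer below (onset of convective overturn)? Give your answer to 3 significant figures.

Density deficit of the surface layer: 1027.65 − 1025.82 = 1.83 kg m⁻³.
Required change = 1.83 / 0.027 = 67.8 hours.

67.8 hours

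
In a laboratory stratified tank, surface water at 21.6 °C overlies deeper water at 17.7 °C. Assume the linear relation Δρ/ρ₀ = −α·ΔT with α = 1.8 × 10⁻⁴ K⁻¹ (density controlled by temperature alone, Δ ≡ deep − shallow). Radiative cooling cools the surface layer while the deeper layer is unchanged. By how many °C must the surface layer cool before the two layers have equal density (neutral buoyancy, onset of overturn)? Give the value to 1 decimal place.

3.9 °C

With temperature the only control, equal density requires T_surf′ = T_deep.
T_surf′ = 17.7 °C.
Cooling required: 21.6 − 17.7 = 3.9 °C.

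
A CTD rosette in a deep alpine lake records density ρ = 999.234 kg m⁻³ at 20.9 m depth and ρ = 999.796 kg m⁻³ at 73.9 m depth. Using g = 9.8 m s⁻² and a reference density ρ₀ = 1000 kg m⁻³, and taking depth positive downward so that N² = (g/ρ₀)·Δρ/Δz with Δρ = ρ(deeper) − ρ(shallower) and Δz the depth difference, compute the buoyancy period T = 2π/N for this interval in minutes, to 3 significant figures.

Δρ = 999.796 − 999.234 = 0.562 kg m⁻³ over Δz = 73.9 − 20.9 = 53 m.
N² = (9.8/1000) × (0.562/53) = 1.0392 × 10⁻⁴ s⁻².
N = √(1.0392 × 10⁻⁴) = 0.010194 rad s⁻¹, so T = 2π/N = 616.36 s = 10.273 min ≈ 10.3 min.
A positive N² confirms static stability across the interval.

10.3 min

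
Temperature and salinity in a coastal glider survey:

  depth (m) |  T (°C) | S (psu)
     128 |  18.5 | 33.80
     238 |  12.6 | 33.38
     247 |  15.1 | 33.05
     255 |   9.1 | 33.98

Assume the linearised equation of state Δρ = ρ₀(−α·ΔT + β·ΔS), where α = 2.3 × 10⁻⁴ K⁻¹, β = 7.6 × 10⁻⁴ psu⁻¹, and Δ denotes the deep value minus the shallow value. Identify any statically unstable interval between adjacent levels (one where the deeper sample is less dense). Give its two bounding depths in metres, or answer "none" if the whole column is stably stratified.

238–247 m

Evaluate Δρ/ρ₀ = −αΔT + βΔS across each adjacent pair:
  128–238 m: −αΔT+βΔS = −(2.3 × 10⁻⁴)(-5.9)+(7.6 × 10⁻⁴)(-0.42) = 1.0 × 10⁻³ → stable
  238–247 m: −αΔT+βΔS = −(2.3 × 10⁻⁴)(+2.5)+(7.6 × 10⁻⁴)(-0.33) = -8.3 × 10⁻⁴ → UNSTABLE
  247–255 m: −αΔT+βΔS = −(2.3 × 10⁻⁴)(-6.0)+(7.6 × 10⁻⁴)(+0.93) = 2.1 × 10⁻³ → stable
The 238–247 m interval has Δρ < 0: lighter water underlies denser water.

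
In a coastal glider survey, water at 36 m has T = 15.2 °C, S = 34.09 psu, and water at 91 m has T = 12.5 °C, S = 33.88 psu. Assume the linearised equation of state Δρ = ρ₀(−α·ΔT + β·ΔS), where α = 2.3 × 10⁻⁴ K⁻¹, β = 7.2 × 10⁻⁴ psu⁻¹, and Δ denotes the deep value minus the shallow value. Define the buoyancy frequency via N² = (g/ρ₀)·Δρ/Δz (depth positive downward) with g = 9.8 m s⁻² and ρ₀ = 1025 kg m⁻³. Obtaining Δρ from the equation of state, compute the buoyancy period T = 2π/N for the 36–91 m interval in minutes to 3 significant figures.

ΔT = -2.7 K, ΔS = -0.21 psu (deep − shallow).
Δρ/ρ₀ = −αΔT + βΔS = 6.21 × 10⁻⁴ − 1.512 × 10⁻⁴ = 4.698 × 10⁻⁴, so Δρ ≈ 0.4815 kg m⁻³.
N² = (g/ρ₀)·Δρ/Δz = g·(Δρ/ρ₀)/Δz = 9.8 × 4.698 × 10⁻⁴ / 55 = 8.3710 × 10⁻⁵ s⁻².
N = √(8.3710 × 10⁻⁵) = 9.1493 × 10⁻³ rad s⁻¹ → T = 2π/N = 686.74 s = 11.446 min ≈ 11.4 min.

11.4 min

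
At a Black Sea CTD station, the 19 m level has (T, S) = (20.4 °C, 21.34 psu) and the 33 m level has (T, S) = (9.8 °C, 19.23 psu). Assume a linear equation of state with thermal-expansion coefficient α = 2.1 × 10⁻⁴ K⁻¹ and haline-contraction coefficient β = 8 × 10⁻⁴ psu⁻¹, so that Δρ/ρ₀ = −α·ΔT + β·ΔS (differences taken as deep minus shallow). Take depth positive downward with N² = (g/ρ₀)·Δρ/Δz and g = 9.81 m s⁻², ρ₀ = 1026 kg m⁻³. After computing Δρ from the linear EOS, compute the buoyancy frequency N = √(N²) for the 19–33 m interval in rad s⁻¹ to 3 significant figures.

ΔT = -10.6 K, ΔS = -2.11 psu (deep − shallow).
Δρ/ρ₀ = −αΔT + βΔS = 2.226 × 10⁻³ − 1.688 × 10⁻³ = 5.38 × 10⁻⁴, so Δρ ≈ 0.5520 kg m⁻³.
N² = (g/ρ₀)·Δρ/Δz = g·(Δρ/ρ₀)/Δz = 9.81 × 5.38 × 10⁻⁴ / 14 = 3.7698 × 10⁻⁴ s⁻².
N = √(3.7698 × 10⁻⁴) = 0.019416 rad s⁻¹ ≈ 0.0194 rad s⁻¹.

0.0194 rad s⁻¹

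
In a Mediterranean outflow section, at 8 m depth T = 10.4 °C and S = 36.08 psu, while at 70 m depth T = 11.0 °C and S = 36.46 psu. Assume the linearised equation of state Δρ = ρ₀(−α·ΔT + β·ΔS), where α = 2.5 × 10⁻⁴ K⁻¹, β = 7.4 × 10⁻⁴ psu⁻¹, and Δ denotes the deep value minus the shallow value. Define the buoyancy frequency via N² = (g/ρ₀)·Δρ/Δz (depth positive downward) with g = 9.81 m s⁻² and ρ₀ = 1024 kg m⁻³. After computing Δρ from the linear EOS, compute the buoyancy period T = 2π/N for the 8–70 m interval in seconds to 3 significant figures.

ΔT = +0.6 K, ΔS = +0.38 psu (deep − shallow).
Δρ/ρ₀ = −αΔT + βΔS = -1.50 × 10⁻⁴ + 2.812 × 10⁻⁴ = 1.312 × 10⁻⁴, so Δρ ≈ 0.1343 kg m⁻³.
N² = (g/ρ₀)·Δρ/Δz = g·(Δρ/ρ₀)/Δz = 9.81 × 1.312 × 10⁻⁴ / 62 = 2.0759 × 10⁻⁵ s⁻².
N = √(2.0759 × 10⁻⁵) = 4.5562 × 10⁻³ rad s⁻¹ → T = 2π/N = 1.3790 × 10³ s ≈ 1.38 × 10³ s.

1.38 × 10³ s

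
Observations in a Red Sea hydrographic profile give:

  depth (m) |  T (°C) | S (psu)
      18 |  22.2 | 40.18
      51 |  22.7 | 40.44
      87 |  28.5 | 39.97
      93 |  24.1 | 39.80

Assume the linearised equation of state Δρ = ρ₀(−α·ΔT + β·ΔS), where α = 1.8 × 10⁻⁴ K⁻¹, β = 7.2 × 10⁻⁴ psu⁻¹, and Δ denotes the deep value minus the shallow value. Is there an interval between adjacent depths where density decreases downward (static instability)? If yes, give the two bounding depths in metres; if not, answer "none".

Evaluate Δρ/ρ₀ = −αΔT + βΔS across each adjacent pair:
  18–51 m: −αΔT+βΔS = −(1.8 × 10⁻⁴)(+0.5)+(7.2 × 10⁻⁴)(+0.26) = 9.7 × 10⁻⁵ → stable
  51–87 m: −αΔT+βΔS = −(1.8 × 10⁻⁴)(+5.8)+(7.2 × 10⁻⁴)(-0.47) = -1.4 × 10⁻³ → UNSTABLE
  87–93 m: −αΔT+βΔS = −(1.8 × 10⁻⁴)(-4.4)+(7.2 × 10⁻⁴)(-0.17) = 6.7 × 10⁻⁴ → stable
The 51–87 m interval has Δρ < 0: lighter water underlies denser water.

51–87 m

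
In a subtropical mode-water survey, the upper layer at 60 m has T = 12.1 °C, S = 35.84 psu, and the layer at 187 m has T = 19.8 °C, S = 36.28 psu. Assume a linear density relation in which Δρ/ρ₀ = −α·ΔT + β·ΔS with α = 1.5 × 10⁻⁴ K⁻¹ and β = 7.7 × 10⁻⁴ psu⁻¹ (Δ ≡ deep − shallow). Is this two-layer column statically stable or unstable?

ΔT = 19.8 − 12.1 = +7.7 K and ΔS = 36.28 − 35.84 = +0.44 psu (deep − shallow).
−αΔT = -1.155 × 10⁻³; βΔS = 3.388 × 10⁻⁴; sum Δρ/ρ₀ = -8.162 × 10⁻⁴.
Δρ/ρ₀ < 0, so Δρ < 0: deeper water is lighter → statically unstable; the column would overturn.

unstable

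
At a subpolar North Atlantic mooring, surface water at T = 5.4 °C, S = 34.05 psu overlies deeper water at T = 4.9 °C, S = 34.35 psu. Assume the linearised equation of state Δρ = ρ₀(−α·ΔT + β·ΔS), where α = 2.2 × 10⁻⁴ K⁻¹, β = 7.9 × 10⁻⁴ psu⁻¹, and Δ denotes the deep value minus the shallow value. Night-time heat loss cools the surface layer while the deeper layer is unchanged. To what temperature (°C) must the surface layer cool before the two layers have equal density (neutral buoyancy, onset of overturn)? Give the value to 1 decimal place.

Neutral buoyancy requires Δρ = 0, i.e. −α(T_deep − T_surf′) + β(S_deep − S_surf) = 0.
T_surf′ = T_deep − (β/α)·ΔS = 4.9 − (7.9 × 10⁻⁴/2.2 × 10⁻⁴)·(+0.30) = 3.823 °C.
Cooling required: 5.4 − (3.823) = 1.577 °C.

3.8 °C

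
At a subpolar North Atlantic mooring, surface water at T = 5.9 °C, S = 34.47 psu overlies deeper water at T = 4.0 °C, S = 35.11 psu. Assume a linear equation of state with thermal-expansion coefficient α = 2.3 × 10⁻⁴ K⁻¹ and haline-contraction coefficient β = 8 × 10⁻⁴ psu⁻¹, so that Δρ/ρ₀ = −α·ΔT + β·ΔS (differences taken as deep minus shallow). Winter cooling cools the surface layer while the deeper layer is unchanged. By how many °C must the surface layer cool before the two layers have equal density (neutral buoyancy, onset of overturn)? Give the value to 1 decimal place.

Neutral buoyancy requires Δρ = 0, i.e. −α(T_deep − T_surf′) + β(S_deep − S_surf) = 0.
T_surf′ = T_deep − (β/α)·ΔS = 4.0 − (8 × 10⁻⁴/2.3 × 10⁻⁴)·(+0.64) = 1.774 °C.
Cooling required: 5.9 − (1.774) = 4.126 °C.

4.1 °C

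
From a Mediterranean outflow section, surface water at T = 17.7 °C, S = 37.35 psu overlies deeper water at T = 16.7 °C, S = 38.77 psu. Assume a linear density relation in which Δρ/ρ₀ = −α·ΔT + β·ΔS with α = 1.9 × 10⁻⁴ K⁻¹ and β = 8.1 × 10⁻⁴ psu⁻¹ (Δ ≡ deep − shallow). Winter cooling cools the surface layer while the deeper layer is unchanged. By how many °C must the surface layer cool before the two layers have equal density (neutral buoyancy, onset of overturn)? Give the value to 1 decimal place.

7.1 °C

Neutral buoyancy requires Δρ = 0, i.e. −α(T_deep − T_surf′) + β(S_deep − S_surf) = 0.
T_surf′ = T_deep − (β/α)·ΔS = 16.7 − (8.1 × 10⁻⁴/1.9 × 10⁻⁴)·(+1.42) = 10.646 °C.
Cooling required: 17.7 − (10.646) = 7.054 °C.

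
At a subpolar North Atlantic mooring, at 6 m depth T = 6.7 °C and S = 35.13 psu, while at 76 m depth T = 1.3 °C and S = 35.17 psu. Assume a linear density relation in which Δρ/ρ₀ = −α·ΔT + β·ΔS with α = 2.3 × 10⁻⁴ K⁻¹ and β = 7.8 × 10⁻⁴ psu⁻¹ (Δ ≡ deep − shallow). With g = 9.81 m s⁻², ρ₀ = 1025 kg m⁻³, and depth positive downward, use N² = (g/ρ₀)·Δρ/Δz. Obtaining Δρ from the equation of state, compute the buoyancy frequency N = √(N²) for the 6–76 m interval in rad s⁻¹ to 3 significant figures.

ΔT = -5.4 K, ΔS = +0.04 psu (deep − shallow).
Δρ/ρ₀ = −αΔT + βΔS = 1.242 × 10⁻³ + 3.12 × 10⁻⁵ = 1.2732 × 10⁻³, so Δρ ≈ 1.305 kg m⁻³.
N² = (g/ρ₀)·Δρ/Δz = g·(Δρ/ρ₀)/Δz = 9.81 × 1.2732 × 10⁻³ / 70 = 1.7843 × 10⁻⁴ s⁻².
N = √(1.7843 × 10⁻⁴) = 0.013358 rad s⁻¹ ≈ 0.0134 rad s⁻¹.

0.0134 rad s⁻¹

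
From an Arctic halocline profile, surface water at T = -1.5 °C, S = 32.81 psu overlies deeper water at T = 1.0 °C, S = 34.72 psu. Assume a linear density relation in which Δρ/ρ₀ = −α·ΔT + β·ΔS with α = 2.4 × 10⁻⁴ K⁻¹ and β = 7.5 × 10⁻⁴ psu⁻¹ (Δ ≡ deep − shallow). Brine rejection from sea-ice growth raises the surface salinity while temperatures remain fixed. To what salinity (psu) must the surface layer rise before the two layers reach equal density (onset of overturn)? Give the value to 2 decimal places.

33.92 psu

Neutral buoyancy requires −α(T_deep − T_surf) + β(S_deep − S_surf′) = 0.
S_surf′ = S_deep − (α/β)·ΔT = 34.72 − (2.4 × 10⁻⁴/7.5 × 10⁻⁴)·(+2.5) = 33.9200 psu.
Increase required: 33.9200 − 32.81 = 1.1100 psu.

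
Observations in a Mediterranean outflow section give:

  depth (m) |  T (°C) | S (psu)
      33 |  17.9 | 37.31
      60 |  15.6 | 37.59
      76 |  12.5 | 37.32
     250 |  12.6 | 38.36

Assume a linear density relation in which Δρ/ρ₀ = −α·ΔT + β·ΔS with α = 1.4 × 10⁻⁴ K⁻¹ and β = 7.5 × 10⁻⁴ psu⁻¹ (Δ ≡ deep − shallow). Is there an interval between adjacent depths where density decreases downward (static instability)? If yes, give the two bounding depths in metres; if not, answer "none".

Evaluate Δρ/ρ₀ = −αΔT + βΔS across each adjacent pair:
  33–60 m: −αΔT+βΔS = −(1.4 × 10⁻⁴)(-2.3)+(7.5 × 10⁻⁴)(+0.28) = 5.3 × 10⁻⁴ → stable
  60–76 m: −αΔT+βΔS = −(1.4 × 10⁻⁴)(-3.1)+(7.5 × 10⁻⁴)(-0.27) = 2.3 × 10⁻⁴ → stable
  76–250 m: −αΔT+βΔS = −(1.4 × 10⁻⁴)(+0.1)+(7.5 × 10⁻⁴)(+1.04) = 7.7 × 10⁻⁴ → stable
Every interval has Δρ > 0: the column is stably stratified throughout.

none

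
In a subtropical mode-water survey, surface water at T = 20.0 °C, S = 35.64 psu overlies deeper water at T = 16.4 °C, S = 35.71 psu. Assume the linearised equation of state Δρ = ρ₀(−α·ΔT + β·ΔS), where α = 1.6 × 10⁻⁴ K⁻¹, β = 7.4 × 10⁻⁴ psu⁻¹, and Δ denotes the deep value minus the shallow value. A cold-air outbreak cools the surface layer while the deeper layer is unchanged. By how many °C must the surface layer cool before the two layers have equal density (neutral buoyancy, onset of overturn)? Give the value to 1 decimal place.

Neutral buoyancy requires Δρ = 0, i.e. −α(T_deep − T_surf′) + β(S_deep − S_surf) = 0.
T_surf′ = T_deep − (β/α)·ΔS = 16.4 − (7.4 × 10⁻⁴/1.6 × 10⁻⁴)·(+0.07) = 16.076 °C.
Cooling required: 20.0 − (16.076) = 3.924 °C.

3.9 °C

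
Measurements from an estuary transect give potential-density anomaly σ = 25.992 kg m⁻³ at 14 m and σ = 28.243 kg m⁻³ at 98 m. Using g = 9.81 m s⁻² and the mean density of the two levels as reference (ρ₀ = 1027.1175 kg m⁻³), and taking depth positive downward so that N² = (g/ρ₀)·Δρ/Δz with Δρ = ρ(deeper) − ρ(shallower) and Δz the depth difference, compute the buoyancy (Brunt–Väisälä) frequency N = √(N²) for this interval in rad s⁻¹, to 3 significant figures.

Δρ = 1028.243 − 1025.992 = 2.251 kg m⁻³ over Δz = 98 − 14 = 84 m.
N² = (9.81/1027.1175) × (2.251/84) = 2.5594 × 10⁻⁴ s⁻².
N = √(2.5594 × 10⁻⁴) = 0.015998 rad s⁻¹ ≈ 0.0160 rad s⁻¹.

0.0160 rad s⁻¹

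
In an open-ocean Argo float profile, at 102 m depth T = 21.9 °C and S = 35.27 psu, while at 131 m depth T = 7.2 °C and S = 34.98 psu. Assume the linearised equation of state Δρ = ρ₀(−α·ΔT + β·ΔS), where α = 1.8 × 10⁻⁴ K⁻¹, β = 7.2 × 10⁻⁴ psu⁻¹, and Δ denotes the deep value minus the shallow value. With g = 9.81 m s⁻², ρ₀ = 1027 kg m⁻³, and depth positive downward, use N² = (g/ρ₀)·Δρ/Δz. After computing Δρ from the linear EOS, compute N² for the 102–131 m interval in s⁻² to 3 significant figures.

ΔT = -14.7 K, ΔS = -0.29 psu (deep − shallow).
Δρ/ρ₀ = −αΔT + βΔS = 2.646 × 10⁻³ − 2.088 × 10⁻⁴ = 2.4372 × 10⁻³, so Δρ ≈ 2.503 kg m⁻³.
N² = (g/ρ₀)·Δρ/Δz = g·(Δρ/ρ₀)/Δz = 9.81 × 2.4372 × 10⁻³ / 29 = 8.2445 × 10⁻⁴ s⁻² ≈ 8.24 × 10⁻⁴ s⁻².

8.24 × 10⁻⁴ s⁻²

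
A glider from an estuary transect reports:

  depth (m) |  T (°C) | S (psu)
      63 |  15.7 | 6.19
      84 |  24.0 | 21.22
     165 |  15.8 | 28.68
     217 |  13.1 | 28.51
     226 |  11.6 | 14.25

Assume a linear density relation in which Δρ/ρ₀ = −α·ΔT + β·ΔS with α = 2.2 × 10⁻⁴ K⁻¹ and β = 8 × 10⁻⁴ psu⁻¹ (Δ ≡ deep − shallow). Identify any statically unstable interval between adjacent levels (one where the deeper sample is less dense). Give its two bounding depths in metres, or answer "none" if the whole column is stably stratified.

217–226 m

Evaluate Δρ/ρ₀ = −αΔT + βΔS across each adjacent pair:
  63–84 m: −αΔT+βΔS = −(2.2 × 10⁻⁴)(+8.3)+(8 × 10⁻⁴)(+15.03) = 0.010 → stable
  84–165 m: −αΔT+βΔS = −(2.2 × 10⁻⁴)(-8.2)+(8 × 10⁻⁴)(+7.46) = 7.8 × 10⁻³ → stable
  165–217 m: −αΔT+βΔS = −(2.2 × 10⁻⁴)(-2.7)+(8 × 10⁻⁴)(-0.17) = 4.6 × 10⁻⁴ → stable
  217–226 m: −αΔT+βΔS = −(2.2 × 10⁻⁴)(-1.5)+(8 × 10⁻⁴)(-14.26) = -0.011 → UNSTABLE
The 217–226 m interval has Δρ < 0: lighter water underlies denser water.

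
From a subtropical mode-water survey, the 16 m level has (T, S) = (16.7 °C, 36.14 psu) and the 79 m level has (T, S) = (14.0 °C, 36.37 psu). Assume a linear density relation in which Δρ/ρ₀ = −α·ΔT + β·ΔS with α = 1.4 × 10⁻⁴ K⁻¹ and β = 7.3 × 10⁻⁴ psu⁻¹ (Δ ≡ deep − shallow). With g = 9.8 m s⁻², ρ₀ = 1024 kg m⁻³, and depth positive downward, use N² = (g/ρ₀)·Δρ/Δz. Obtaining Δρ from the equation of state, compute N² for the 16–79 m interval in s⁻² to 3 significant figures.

8.49 × 10⁻⁵ s⁻²

ΔT = -2.7 K, ΔS = +0.23 psu (deep − shallow).
Δρ/ρ₀ = −αΔT + βΔS = 3.78 × 10⁻⁴ + 1.679 × 10⁻⁴ = 5.459 × 10⁻⁴, so Δρ ≈ 0.5590 kg m⁻³.
N² = (g/ρ₀)·Δρ/Δz = g·(Δρ/ρ₀)/Δz = 9.8 × 5.459 × 10⁻⁴ / 63 = 8.4918 × 10⁻⁵ s⁻² ≈ 8.49 × 10⁻⁵ s⁻².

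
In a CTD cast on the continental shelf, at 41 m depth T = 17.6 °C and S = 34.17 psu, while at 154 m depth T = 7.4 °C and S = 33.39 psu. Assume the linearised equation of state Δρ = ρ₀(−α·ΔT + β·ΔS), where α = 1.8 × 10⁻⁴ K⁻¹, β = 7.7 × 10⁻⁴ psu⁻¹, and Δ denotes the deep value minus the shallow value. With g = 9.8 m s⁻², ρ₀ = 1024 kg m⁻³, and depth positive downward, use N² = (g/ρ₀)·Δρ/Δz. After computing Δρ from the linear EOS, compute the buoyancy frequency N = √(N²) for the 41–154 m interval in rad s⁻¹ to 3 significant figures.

0.0104 rad s⁻¹

ΔT = -10.2 K, ΔS = -0.78 psu (deep − shallow).
Δρ/ρ₀ = −αΔT + βΔS = 1.836 × 10⁻³ − 6.006 × 10⁻⁴ = 1.2354 × 10⁻³, so Δρ ≈ 1.265 kg m⁻³.
N² = (g/ρ₀)·Δρ/Δz = g·(Δρ/ρ₀)/Δz = 9.8 × 1.2354 × 10⁻³ / 113 = 1.0714 × 10⁻⁴ s⁻².
N = √(1.0714 × 10⁻⁴) = 0.010351 rad s⁻¹ ≈ 0.0104 rad s⁻¹.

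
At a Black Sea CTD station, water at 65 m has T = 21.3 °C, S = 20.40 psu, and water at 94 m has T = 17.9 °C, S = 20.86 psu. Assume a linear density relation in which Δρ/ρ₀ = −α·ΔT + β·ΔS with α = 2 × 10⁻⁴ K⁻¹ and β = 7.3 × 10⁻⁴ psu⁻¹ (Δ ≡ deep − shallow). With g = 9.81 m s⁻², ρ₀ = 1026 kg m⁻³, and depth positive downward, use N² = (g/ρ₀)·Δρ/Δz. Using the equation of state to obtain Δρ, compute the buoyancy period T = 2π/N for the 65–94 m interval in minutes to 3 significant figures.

ΔT = -3.4 K, ΔS = +0.46 psu (deep − shallow).
Δρ/ρ₀ = −αΔT + βΔS = 6.80 × 10⁻⁴ + 3.358 × 10⁻⁴ = 1.0158 × 10⁻³, so Δρ ≈ 1.042 kg m⁻³.
N² = (g/ρ₀)·Δρ/Δz = g·(Δρ/ρ₀)/Δz = 9.81 × 1.0158 × 10⁻³ / 29 = 3.4362 × 10⁻⁴ s⁻².
N = √(3.4362 × 10⁻⁴) = 0.018537 rad s⁻¹ → T = 2π/N = 338.95 s = 5.6492 min ≈ 5.65 min.

5.65 min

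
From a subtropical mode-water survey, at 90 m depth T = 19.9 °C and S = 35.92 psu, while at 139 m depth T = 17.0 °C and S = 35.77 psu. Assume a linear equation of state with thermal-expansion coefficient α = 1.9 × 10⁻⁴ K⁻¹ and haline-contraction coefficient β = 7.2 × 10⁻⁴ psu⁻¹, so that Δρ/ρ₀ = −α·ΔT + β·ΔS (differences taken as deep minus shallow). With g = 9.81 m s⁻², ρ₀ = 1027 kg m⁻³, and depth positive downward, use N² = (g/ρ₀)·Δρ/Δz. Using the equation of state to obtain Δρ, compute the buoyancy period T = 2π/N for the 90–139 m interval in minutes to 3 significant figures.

ΔT = -2.9 K, ΔS = -0.15 psu (deep − shallow).
Δρ/ρ₀ = −αΔT + βΔS = 5.51 × 10⁻⁴ − 1.08 × 10⁻⁴ = 4.43 × 10⁻⁴, so Δρ ≈ 0.4550 kg m⁻³.
N² = (g/ρ₀)·Δρ/Δz = g·(Δρ/ρ₀)/Δz = 9.81 × 4.43 × 10⁻⁴ / 49 = 8.8690 × 10⁻⁵ s⁻².
N = √(8.8690 × 10⁻⁵) = 9.4175 × 10⁻³ rad s⁻¹ → T = 2π/N = 667.18 s = 11.120 min ≈ 11.1 min.

11.1 min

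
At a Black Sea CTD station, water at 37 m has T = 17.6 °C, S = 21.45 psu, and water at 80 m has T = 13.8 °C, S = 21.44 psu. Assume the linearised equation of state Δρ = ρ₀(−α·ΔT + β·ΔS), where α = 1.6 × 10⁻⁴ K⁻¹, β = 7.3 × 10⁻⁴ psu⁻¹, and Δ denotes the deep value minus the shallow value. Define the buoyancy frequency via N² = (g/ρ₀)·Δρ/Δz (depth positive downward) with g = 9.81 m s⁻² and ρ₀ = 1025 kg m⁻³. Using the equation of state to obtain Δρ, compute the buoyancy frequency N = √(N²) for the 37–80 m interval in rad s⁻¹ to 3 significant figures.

0.0117 rad s⁻¹

ΔT = -3.8 K, ΔS = -0.01 psu (deep − shallow).
Δρ/ρ₀ = −αΔT + βΔS = 6.08 × 10⁻⁴ − 7.30 × 10⁻⁶ = 6.007 × 10⁻⁴, so Δρ ≈ 0.6157 kg m⁻³.
N² = (g/ρ₀)·Δρ/Δz = g·(Δρ/ρ₀)/Δz = 9.81 × 6.007 × 10⁻⁴ / 43 = 1.3704 × 10⁻⁴ s⁻².
N = √(1.3704 × 10⁻⁴) = 0.011706 rad s⁻¹ ≈ 0.0117 rad s⁻¹.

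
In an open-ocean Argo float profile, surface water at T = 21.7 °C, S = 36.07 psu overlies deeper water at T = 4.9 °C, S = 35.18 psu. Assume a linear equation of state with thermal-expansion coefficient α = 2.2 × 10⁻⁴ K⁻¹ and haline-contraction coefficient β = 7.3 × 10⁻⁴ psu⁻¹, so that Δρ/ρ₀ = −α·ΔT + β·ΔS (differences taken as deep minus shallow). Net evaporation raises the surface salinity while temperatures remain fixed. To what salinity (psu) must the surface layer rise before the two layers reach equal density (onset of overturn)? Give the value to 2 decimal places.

Neutral buoyancy requires −α(T_deep − T_surf) + β(S_deep − S_surf′) = 0.
S_surf′ = S_deep − (α/β)·ΔT = 35.18 − (2.2 × 10⁻⁴/7.3 × 10⁻⁴)·(-16.8) = 40.2430 psu.
Increase required: 40.2430 − 36.07 = 4.1730 psu.

40.24 psu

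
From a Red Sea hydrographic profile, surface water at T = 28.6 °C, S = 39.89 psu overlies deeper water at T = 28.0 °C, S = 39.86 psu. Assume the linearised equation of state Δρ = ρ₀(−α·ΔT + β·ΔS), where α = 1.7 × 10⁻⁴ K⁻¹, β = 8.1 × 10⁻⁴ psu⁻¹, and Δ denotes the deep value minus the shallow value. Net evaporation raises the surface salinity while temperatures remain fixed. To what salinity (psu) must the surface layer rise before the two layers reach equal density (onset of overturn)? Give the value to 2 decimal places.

Neutral buoyancy requires −α(T_deep − T_surf) + β(S_deep − S_surf′) = 0.
S_surf′ = S_deep − (α/β)·ΔT = 39.86 − (1.7 × 10⁻⁴/8.1 × 10⁻⁴)·(-0.6) = 39.9859 psu.
Increase required: 39.9859 − 39.89 = 0.0959 psu.

39.99 psu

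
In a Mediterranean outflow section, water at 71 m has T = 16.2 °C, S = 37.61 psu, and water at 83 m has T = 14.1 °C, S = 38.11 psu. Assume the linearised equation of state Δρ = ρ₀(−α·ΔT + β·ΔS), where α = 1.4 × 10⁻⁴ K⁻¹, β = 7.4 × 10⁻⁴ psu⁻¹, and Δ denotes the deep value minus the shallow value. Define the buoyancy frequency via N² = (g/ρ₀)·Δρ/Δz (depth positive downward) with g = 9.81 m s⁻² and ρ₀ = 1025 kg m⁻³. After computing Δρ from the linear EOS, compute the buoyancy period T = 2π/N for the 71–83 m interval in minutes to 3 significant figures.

ΔT = -2.1 K, ΔS = +0.50 psu (deep − shallow).
Δρ/ρ₀ = −αΔT + βΔS = 2.94 × 10⁻⁴ + 3.70 × 10⁻⁴ = 6.64 × 10⁻⁴, so Δρ ≈ 0.6806 kg m⁻³.
N² = (g/ρ₀)·Δρ/Δz = g·(Δρ/ρ₀)/Δz = 9.81 × 6.64 × 10⁻⁴ / 12 = 5.4282 × 10⁻⁴ s⁻².
N = √(5.4282 × 10⁻⁴) = 0.023298 rad s⁻¹ → T = 2π/N = 269.69 s = 4.4948 min ≈ 4.49 min.

4.49 min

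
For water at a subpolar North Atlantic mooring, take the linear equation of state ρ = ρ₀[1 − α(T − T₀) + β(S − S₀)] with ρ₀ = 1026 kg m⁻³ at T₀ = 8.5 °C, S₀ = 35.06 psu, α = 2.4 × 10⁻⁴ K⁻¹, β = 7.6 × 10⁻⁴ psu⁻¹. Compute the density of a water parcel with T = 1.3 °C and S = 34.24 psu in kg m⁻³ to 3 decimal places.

T − T₀ = -7.2 K, S − S₀ = -0.82 psu.
Bracket = 1 − α·(-7.2) + β·(-0.82) = 1 + (1.1048 × 10⁻³) = 1.0011048.
ρ = 1026 × 1.0011048 = 1027.134 kg m⁻³.

1027.134 kg m⁻³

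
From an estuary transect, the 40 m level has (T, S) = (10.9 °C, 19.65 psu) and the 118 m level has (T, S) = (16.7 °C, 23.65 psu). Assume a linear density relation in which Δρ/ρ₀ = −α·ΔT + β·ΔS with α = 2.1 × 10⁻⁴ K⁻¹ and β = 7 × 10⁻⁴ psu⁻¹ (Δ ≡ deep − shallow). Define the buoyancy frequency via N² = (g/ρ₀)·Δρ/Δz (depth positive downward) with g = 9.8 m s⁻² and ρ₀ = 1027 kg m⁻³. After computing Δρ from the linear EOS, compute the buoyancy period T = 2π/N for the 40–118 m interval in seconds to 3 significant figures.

ΔT = +5.8 K, ΔS = +4.00 psu (deep − shallow).
Δρ/ρ₀ = −αΔT + βΔS = -1.218 × 10⁻³ + 2.80 × 10⁻³ = 1.582 × 10⁻³, so Δρ ≈ 1.625 kg m⁻³.
N² = (g/ρ₀)·Δρ/Δz = g·(Δρ/ρ₀)/Δz = 9.8 × 1.582 × 10⁻³ / 78 = 1.9876 × 10⁻⁴ s⁻².
N = √(1.9876 × 10⁻⁴) = 0.014098 rad s⁻¹ → T = 2π/N = 445.68 s ≈ 446 s.

446 s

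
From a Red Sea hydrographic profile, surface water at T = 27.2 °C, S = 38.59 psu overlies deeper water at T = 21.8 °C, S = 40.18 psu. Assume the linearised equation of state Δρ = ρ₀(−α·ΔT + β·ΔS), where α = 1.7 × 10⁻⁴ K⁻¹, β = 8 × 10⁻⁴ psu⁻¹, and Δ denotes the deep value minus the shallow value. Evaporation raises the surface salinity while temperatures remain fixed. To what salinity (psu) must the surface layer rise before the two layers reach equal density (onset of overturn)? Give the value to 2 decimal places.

41.33 psu

Neutral buoyancy requires −α(T_deep − T_surf) + β(S_deep − S_surf′) = 0.
S_surf′ = S_deep − (α/β)·ΔT = 40.18 − (1.7 × 10⁻⁴/8 × 10⁻⁴)·(-5.4) = 41.3275 psu.
Increase required: 41.3275 − 38.59 = 2.7375 psu.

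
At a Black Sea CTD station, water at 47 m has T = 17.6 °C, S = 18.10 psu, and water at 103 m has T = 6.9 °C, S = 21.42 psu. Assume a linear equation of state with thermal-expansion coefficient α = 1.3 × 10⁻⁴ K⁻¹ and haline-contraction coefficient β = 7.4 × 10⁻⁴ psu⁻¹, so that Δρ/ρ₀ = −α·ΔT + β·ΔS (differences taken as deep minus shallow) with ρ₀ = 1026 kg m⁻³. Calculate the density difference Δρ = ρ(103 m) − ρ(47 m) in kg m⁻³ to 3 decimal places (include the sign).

ΔT = -10.7 K, ΔS = +3.32 psu (deep − shallow).
Δρ/ρ₀ = −(1.3 × 10⁻⁴)(-10.7) + (7.4 × 10⁻⁴)(+3.32) = 3.8478 × 10⁻³.
Δρ = 1026 × (3.8478 × 10⁻³) = +3.948 kg m⁻³.
Positive Δρ: denser below, stable.

+3.948 kg m⁻³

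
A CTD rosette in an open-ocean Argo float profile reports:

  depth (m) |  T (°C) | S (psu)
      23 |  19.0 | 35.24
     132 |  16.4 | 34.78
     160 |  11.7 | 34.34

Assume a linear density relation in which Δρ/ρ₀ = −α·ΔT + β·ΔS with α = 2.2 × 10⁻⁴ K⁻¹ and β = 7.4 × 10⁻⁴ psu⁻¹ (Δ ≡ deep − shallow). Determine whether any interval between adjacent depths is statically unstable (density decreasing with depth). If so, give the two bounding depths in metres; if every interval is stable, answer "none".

none

Evaluate Δρ/ρ₀ = −αΔT + βΔS across each adjacent pair:
  23–132 m: −αΔT+βΔS = −(2.2 × 10⁻⁴)(-2.6)+(7.4 × 10⁻⁴)(-0.46) = 2.3 × 10⁻⁴ → stable
  132–160 m: −αΔT+βΔS = −(2.2 × 10⁻⁴)(-4.7)+(7.4 × 10⁻⁴)(-0.44) = 7.1 × 10⁻⁴ → stable
Every interval has Δρ > 0: the column is stably stratified throughout.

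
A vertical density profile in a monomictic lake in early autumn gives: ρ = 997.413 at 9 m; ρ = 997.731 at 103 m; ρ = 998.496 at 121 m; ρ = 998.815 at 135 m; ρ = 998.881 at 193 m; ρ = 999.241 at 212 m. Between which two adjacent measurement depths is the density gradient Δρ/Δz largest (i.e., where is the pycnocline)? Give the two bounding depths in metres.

103–121 m

Compute the density gradient over each adjacent pair:
  9–103 m: Δρ/Δz = 0.318/94 = 3.4 × 10⁻³ kg m⁻⁴
  103–121 m: Δρ/Δz = 0.765/18 = 0.043 kg m⁻⁴
  121–135 m: Δρ/Δz = 0.319/14 = 0.023 kg m⁻⁴
  135–193 m: Δρ/Δz = 0.066/58 = 1.1 × 10⁻³ kg m⁻⁴
  193–212 m: Δρ/Δz = 0.360/19 = 0.019 kg m⁻⁴
The largest gradient is in the 103–121 m interval — the pycnocline.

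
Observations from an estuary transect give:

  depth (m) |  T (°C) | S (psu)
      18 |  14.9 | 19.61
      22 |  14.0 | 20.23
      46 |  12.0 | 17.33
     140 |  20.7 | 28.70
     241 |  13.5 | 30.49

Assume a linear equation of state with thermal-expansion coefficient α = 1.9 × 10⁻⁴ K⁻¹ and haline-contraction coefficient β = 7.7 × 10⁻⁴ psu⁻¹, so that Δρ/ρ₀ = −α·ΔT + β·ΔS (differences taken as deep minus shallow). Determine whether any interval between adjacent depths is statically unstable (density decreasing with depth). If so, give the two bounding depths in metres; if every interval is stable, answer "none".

22–46 m

Evaluate Δρ/ρ₀ = −αΔT + βΔS across each adjacent pair:
  18–22 m: −αΔT+βΔS = −(1.9 × 10⁻⁴)(-0.9)+(7.7 × 10⁻⁴)(+0.62) = 6.5 × 10⁻⁴ → stable
  22–46 m: −αΔT+βΔS = −(1.9 × 10⁻⁴)(-2.0)+(7.7 × 10⁻⁴)(-2.90) = -1.9 × 10⁻³ → UNSTABLE
  46–140 m: −αΔT+βΔS = −(1.9 × 10⁻⁴)(+8.7)+(7.7 × 10⁻⁴)(+11.37) = 7.1 × 10⁻³ → stable
  140–241 m: −αΔT+βΔS = −(1.9 × 10⁻⁴)(-7.2)+(7.7 × 10⁻⁴)(+1.79) = 2.7 × 10⁻³ → stable
The 22–46 m interval has Δρ < 0: lighter water underlies denser water.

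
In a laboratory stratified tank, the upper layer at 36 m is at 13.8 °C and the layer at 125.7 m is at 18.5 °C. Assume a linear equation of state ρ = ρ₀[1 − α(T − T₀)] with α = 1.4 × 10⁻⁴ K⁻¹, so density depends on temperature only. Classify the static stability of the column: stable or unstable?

ΔT = 18.5 − 13.8 = +4.7 K, so Δρ/ρ₀ = −αΔT = -6.58 × 10⁻⁴.
Δρ/ρ₀ < 0, so Δρ < 0: deeper water is lighter → statically unstable; the column would overturn.

unstable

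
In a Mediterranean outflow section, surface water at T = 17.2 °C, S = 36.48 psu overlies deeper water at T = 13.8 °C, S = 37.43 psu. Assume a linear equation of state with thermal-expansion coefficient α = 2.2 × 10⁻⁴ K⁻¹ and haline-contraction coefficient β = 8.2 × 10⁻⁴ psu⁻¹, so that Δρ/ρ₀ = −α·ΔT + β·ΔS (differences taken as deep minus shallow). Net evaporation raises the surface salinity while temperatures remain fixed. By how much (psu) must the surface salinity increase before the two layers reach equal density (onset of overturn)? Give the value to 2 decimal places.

1.86 psu

Neutral buoyancy requires −α(T_deep − T_surf) + β(S_deep − S_surf′) = 0.
S_surf′ = S_deep − (α/β)·ΔT = 37.43 − (2.2 × 10⁻⁴/8.2 × 10⁻⁴)·(-3.4) = 38.3422 psu.
Increase required: 38.3422 − 36.48 = 1.8622 psu.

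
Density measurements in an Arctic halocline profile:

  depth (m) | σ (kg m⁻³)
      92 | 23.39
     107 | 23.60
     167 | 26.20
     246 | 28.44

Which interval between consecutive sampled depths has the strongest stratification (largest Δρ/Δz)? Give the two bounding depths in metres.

Compute the density gradient over each adjacent pair:
  92–107 m: Δρ/Δz = 0.21/15 = 0.014 kg m⁻⁴
  107–167 m: Δρ/Δz = 2.60/60 = 0.043 kg m⁻⁴
  167–246 m: Δρ/Δz = 2.24/79 = 0.028 kg m⁻⁴
The largest gradient is in the 107–167 m interval — the pycnocline.

107–167 m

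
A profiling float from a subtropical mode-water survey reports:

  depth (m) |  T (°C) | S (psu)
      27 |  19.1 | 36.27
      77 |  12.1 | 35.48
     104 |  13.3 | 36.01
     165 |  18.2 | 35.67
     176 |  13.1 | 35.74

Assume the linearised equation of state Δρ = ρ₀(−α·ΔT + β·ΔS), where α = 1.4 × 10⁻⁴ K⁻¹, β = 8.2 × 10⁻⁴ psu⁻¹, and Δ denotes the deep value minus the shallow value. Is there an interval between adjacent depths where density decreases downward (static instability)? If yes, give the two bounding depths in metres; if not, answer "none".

Evaluate Δρ/ρ₀ = −αΔT + βΔS across each adjacent pair:
  27–77 m: −αΔT+βΔS = −(1.4 × 10⁻⁴)(-7.0)+(8.2 × 10⁻⁴)(-0.79) = 3.3 × 10⁻⁴ → stable
  77–104 m: −αΔT+βΔS = −(1.4 × 10⁻⁴)(+1.2)+(8.2 × 10⁻⁴)(+0.53) = 2.7 × 10⁻⁴ → stable
  104–165 m: −αΔT+βΔS = −(1.4 × 10⁻⁴)(+4.9)+(8.2 × 10⁻⁴)(-0.34) = -9.6 × 10⁻⁴ → UNSTABLE
  165–176 m: −αΔT+βΔS = −(1.4 × 10⁻⁴)(-5.1)+(8.2 × 10⁻⁴)(+0.07) = 7.7 × 10⁻⁴ → stable
The 104–165 m interval has Δρ < 0: lighter water underlies denser water.

104–165 m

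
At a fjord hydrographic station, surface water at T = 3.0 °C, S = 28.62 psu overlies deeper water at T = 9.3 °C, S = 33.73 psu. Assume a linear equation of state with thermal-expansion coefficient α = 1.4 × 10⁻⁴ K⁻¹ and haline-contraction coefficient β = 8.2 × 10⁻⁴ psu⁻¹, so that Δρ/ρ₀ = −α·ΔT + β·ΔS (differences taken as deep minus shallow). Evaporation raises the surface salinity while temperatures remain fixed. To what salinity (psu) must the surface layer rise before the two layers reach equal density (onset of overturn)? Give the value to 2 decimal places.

Neutral buoyancy requires −α(T_deep − T_surf) + β(S_deep − S_surf′) = 0.
S_surf′ = S_deep − (α/β)·ΔT = 33.73 − (1.4 × 10⁻⁴/8.2 × 10⁻⁴)·(+6.3) = 32.6544 psu.
Increase required: 32.6544 − 28.62 = 4.0344 psu.

32.65 psu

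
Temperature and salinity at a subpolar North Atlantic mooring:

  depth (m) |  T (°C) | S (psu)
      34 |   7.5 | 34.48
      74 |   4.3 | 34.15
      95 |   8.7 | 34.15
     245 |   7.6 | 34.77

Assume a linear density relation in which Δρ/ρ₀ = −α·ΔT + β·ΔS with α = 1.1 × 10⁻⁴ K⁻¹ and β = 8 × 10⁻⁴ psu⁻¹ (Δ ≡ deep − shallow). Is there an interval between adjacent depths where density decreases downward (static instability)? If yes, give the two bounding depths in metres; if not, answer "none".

74–95 m

Evaluate Δρ/ρ₀ = −αΔT + βΔS across each adjacent pair:
  34–74 m: −αΔT+βΔS = −(1.1 × 10⁻⁴)(-3.2)+(8 × 10⁻⁴)(-0.33) = 8.8 × 10⁻⁵ → stable
  74–95 m: −αΔT+βΔS = −(1.1 × 10⁻⁴)(+4.4)+(8 × 10⁻⁴)(+0.00) = -4.8 × 10⁻⁴ → UNSTABLE
  95–245 m: −αΔT+βΔS = −(1.1 × 10⁻⁴)(-1.1)+(8 × 10⁻⁴)(+0.62) = 6.2 × 10⁻⁴ → stable
The 74–95 m interval has Δρ < 0: lighter water underlies denser water.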